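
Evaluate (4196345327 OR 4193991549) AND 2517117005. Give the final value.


Step 1: 4196345327 | 4193991549 = 4227809279
Step 2: 4227809279 & 2517117005 = 2450008141

2450008141


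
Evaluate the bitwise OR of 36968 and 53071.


0b1001000001101000 | 0b1100111101001111 = 0b1101111101101111 = 57199

57199


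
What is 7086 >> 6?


0b1101110101110 >> 6 = 0b1101110 = 110

110


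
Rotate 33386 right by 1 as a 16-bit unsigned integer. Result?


Rotate 0b1000001001101010 right by 1 (16-bit) = 0b100000100110101 = 16693

16693


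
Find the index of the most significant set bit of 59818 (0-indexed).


0b1110100110101010. Highest set bit at position 15

15


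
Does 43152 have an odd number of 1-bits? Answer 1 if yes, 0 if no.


0b1010100010010000 has 5 ones => parity 1

1


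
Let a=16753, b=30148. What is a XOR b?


16753 ^ 30148 = 13493

13493


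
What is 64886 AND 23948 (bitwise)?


0b1111110101110110 & 0b101110110001100 = 0b101110100000100 = 23812

23812


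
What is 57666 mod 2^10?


57666 & 1023 = 322

322


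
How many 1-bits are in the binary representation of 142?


0b10001110 has 4 set bits

4


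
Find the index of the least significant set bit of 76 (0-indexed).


0b1001100. Lowest set bit at position 2

2


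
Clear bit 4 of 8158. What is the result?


8158 & ~(1 << 4) = 8142

8142


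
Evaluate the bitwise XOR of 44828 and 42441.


0b1010111100011100 ^ 0b1010010111001001 = 0b101011010101 = 2773

2773


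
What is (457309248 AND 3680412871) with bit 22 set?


Step 1: 457309248 & 3680412871 = 457221184
Step 2: 457221184 | (1 << 22) = 457221184 | 4194304 = 457221184

457221184


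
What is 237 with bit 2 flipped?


237 ^ (1 << 2) = 237 ^ 4 = 233

233


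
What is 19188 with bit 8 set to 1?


19188 | (1 << 8) = 19188 | 256 = 19444

19444


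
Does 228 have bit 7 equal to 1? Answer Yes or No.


0b11100100, bit 7 = 1. Yes

Yes


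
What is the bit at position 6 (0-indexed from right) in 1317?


0b10100100101, position 6 = 0

0


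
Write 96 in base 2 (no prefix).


96 = 1100000 in binary

1100000


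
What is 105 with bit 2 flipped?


105 ^ (1 << 2) = 105 ^ 4 = 109

109


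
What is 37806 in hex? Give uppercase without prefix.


37806 = 93AE hex

93AE


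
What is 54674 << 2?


0b1101010110010010 << 2 = 0b110101011001001000 = 218696

218696


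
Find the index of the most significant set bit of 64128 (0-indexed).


0b1111101010000000. Highest set bit at position 15

15


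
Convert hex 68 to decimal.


68 hex = 104 decimal

104


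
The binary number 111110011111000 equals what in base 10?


111110011111000 in decimal = 31992

31992


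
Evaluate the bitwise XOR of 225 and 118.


0b11100001 ^ 0b1110110 = 0b10010111 = 151

151


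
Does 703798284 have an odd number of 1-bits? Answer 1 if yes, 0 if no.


0b101001111100110001110000001100 has 14 ones => parity 0

0


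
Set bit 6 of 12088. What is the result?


12088 | (1 << 6) = 12088 | 64 = 12152

12152


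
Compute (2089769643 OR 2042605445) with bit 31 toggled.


Step 1: 2089769643 | 2042605445 = 2109734831
Step 2: 2109734831 ^ (1 << 31) = 2109734831 ^ 2147483648 = 4257218479

4257218479


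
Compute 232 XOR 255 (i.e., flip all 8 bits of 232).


232 ^ 255 = 23

23


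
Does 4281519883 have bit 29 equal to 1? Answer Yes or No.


0b11111111001100101100111100001011, bit 29 = 1. Yes

Yes


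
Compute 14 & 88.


0b1110 & 0b1011000 = 0b1000 = 8

8


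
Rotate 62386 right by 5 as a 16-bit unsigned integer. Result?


Rotate 0b1111001110110010 right by 5 (16-bit) = 0b1001011110011101 = 38813

38813


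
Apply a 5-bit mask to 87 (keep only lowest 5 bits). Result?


87 & 31 = 23

23


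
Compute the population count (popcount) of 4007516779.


0b11101110110111011101101001101011 has 22 set bits

22


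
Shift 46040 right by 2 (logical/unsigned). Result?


0b1011001111011000 >> 2 = 0b10110011110110 = 11510

11510


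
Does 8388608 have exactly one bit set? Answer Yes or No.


0b100000000000000000000000. Only one bit set => Yes

Yes


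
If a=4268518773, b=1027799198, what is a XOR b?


4268518773 ^ 1027799198 = 3274610155

3274610155


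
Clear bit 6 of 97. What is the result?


97 & ~(1 << 6) = 33

33


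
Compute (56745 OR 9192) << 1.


Step 1: 56745 | 9192 = 65513
Step 2: 65513 << 1 = 131026

131026


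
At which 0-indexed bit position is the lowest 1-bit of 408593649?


0b11000010110101010010011110001. Lowest set bit at position 0

0


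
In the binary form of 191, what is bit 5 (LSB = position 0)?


0b10111111, position 5 = 1

1


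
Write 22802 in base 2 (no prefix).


22802 = 101100100010010 in binary

101100100010010


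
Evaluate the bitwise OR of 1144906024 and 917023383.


0b1000100001111011110000100101000 | 0b110110101010001010101010010111 = 0b1110110101111011110101110111111 = 1992158143

1992158143


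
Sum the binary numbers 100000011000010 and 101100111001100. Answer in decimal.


100000011000010 + 101100111001100 = 1001101010001110 = 39566

39566


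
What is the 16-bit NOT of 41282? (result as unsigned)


~0b1010000101000010 = 0b101111010111101 = 24253 (16-bit unsigned)

24253


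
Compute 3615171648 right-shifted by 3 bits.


0b11010111011110110010010001000000 >> 3 = 0b11010111011110110010010001000 = 451896456

451896456


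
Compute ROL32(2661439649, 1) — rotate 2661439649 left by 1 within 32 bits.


Rotate 0b10011110101000100101100010100001 left by 1 (32-bit) = 0b111101010001001011000101000011 = 1027912003

1027912003


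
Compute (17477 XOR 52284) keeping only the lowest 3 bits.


Step 1: 17477 ^ 52284 = 34937
Step 2: 34937 & 7 = 1

1


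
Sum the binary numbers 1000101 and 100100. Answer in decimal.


1000101 + 100100 = 1101001 = 105

105


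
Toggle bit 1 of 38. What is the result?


38 ^ (1 << 1) = 38 ^ 2 = 36

36


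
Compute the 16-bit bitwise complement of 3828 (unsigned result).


~0b111011110100 = 0b1111000100001011 = 61707 (16-bit unsigned)

61707


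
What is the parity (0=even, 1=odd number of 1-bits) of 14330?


0b11011111111010 has 11 ones => parity 1

1


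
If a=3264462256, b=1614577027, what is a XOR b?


3264462256 ^ 1614577027 = 2729426995

2729426995


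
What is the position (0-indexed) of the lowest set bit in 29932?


0b111010011101100. Lowest set bit at position 2

2


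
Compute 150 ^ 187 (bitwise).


0b10010110 ^ 0b10111011 = 0b101101 = 45

45


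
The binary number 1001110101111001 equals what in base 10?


1001110101111001 in decimal = 40313

40313


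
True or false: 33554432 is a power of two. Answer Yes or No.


0b10000000000000000000000000. Only one bit set => Yes

Yes


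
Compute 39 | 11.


0b100111 | 0b1011 = 0b101111 = 47

47


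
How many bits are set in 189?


0b10111101 has 6 set bits

6


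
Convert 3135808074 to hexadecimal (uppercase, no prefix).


3135808074 = BAE8A24A hex

BAE8A24A


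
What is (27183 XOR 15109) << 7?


Step 1: 27183 ^ 15109 = 20778
Step 2: 20778 << 7 = 2659584

2659584


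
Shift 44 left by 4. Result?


0b101100 << 4 = 0b1011000000 = 704

704


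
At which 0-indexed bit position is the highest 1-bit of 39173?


0b1001100100000101. Highest set bit at position 15

15


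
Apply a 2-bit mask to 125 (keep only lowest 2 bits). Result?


125 & 3 = 1

1


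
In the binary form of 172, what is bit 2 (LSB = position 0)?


0b10101100, position 2 = 1

1


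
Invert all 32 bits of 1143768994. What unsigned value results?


1143768994 ^ 4294967295 = 3151198301

3151198301


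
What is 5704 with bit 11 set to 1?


5704 | (1 << 11) = 5704 | 2048 = 7752

7752


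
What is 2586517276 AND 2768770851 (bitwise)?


0b10011010001010110001111100011100 & 0b10100101000010000001011100100011 = 0b10000000000010000001011100000000 = 2148013824

2148013824


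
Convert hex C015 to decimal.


C015 hex = 49173 decimal

49173


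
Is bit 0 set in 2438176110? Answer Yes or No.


0b10010001010100111001110101101110, bit 0 = 0. No

No


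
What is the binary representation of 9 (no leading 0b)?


9 = 1001 in binary

1001


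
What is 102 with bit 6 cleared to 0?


102 & ~(1 << 6) = 38

38


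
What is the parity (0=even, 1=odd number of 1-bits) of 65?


0b1000001 has 2 ones => parity 0

0


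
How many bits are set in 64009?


0b1111101000001001 has 8 set bits

8


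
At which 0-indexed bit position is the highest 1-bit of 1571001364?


0b1011101101000111001010000010100. Highest set bit at position 30

30


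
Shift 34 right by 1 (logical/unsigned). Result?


0b100010 >> 1 = 0b10001 = 17

17


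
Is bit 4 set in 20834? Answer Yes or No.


0b101000101100010, bit 4 = 0. No

No


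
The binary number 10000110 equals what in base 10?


10000110 in decimal = 134

134


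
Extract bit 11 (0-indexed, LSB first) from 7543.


0b1110101110111, position 11 = 1

1


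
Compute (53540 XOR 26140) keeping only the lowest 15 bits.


Step 1: 53540 ^ 26140 = 46904
Step 2: 46904 & 32767 = 14136

14136


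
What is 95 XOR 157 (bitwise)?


0b1011111 ^ 0b10011101 = 0b11000010 = 194

194


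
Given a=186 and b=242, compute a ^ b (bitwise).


186 ^ 242 = 72

72


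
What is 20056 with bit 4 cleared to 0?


20056 & ~(1 << 4) = 20040

20040


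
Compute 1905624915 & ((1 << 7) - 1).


1905624915 & 127 = 83

83


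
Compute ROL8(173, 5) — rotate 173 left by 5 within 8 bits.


Rotate 0b10101101 left by 5 (8-bit) = 0b10110101 = 181

181


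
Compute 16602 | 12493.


0b100000011011010 | 0b11000011001101 = 0b111000011011111 = 28895

28895


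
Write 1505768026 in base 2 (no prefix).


1505768026 = 1011001110000000011001001011010 in binary

1011001110000000011001001011010


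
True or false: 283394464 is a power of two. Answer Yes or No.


0b10000111001000100000110100000. Multiple bits set => No

No


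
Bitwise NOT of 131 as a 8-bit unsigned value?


~0b10000011 = 0b1111100 = 124 (8-bit unsigned)

124


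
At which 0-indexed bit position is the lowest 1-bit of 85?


0b1010101. Lowest set bit at position 0

0


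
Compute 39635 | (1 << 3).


39635 | (1 << 3) = 39635 | 8 = 39643

39643


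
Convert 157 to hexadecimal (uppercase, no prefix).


157 = 9D hex

9D


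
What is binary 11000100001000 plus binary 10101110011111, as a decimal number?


11000100001000 + 10101110011111 = 101110010100111 = 23719

23719


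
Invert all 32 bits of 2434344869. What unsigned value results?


2434344869 ^ 4294967295 = 1860622426

1860622426


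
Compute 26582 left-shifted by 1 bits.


0b110011111010110 << 1 = 0b1100111110101100 = 53164

53164


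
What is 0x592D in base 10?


592D hex = 22829 decimal

22829


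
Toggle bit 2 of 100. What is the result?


100 ^ (1 << 2) = 100 ^ 4 = 96

96


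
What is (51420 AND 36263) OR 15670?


Step 1: 51420 & 36263 = 34948
Step 2: 34948 | 15670 = 48566

48566


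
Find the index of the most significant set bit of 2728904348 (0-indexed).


0b10100010101001111100011010011100. Highest set bit at position 31

31


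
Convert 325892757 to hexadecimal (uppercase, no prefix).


325892757 = 136CBA95 hex

136CBA95


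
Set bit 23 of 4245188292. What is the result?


4245188292 | (1 << 23) = 4245188292 | 8388608 = 4253576900

4253576900


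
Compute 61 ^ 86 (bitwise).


0b111101 ^ 0b1010110 = 0b1101011 = 107

107


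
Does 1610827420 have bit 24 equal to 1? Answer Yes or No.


0b1100000000000110100011010011100, bit 24 = 0. No

No


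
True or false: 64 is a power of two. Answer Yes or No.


0b1000000. Only one bit set => Yes

Yes


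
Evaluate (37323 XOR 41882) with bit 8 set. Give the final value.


Step 1: 37323 ^ 41882 = 12881
Step 2: 12881 | (1 << 8) = 12881 | 256 = 13137

13137


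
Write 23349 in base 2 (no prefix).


23349 = 101101100110101 in binary

101101100110101


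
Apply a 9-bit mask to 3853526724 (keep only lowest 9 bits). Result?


3853526724 & 511 = 196

196


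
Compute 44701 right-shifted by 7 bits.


0b1010111010011101 >> 7 = 0b101011101 = 349

349


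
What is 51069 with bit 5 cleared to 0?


51069 & ~(1 << 5) = 51037

51037


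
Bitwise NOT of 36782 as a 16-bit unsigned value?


~0b1000111110101110 = 0b111000001010001 = 28753 (16-bit unsigned)

28753


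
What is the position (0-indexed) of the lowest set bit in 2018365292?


0b1111000010011011100111101101100. Lowest set bit at position 2

2


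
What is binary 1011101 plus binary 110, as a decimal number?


1011101 + 110 = 1100011 = 99

99


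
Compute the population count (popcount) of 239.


0b11101111 has 7 set bits

7


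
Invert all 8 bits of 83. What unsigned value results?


83 ^ 255 = 172

172


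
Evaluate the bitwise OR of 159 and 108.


0b10011111 | 0b1101100 = 0b11111111 = 255

255


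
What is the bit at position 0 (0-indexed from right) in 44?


0b101100, position 0 = 0

0


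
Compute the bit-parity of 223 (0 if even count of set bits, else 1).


0b11011111 has 7 ones => parity 1

1


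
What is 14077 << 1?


0b11011011111101 << 1 = 0b110110111111010 = 28154

28154


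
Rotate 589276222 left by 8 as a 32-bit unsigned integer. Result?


Rotate 0b100011000111111010010000111110 left by 8 (32-bit) = 0b11111101001000011111000100011 = 530857507

530857507


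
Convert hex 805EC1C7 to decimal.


805EC1C7 hex = 2153693639 decimal

2153693639


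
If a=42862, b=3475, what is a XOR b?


42862 ^ 3475 = 43773

43773


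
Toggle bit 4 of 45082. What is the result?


45082 ^ (1 << 4) = 45082 ^ 16 = 45066

45066


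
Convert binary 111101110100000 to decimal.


111101110100000 in decimal = 31648

31648


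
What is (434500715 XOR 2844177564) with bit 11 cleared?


Step 1: 434500715 ^ 2844177564 = 2959294711
Step 2: 2959294711 & ~(1 << 11) = 2959294711

2959294711


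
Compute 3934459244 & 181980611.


0b11101010100000110001010101101100 & 0b1010110110001100110111000011 = 0b1010100000000000010101000000 = 176162112

176162112


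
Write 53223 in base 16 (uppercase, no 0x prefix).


53223 = CFE7 hex

CFE7


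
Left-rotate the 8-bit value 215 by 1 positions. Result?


Rotate 0b11010111 left by 1 (8-bit) = 0b10101111 = 175

175


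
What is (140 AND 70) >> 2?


Step 1: 140 & 70 = 4
Step 2: 4 >> 2 = 1

1


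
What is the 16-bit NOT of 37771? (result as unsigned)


~0b1001001110001011 = 0b110110001110100 = 27764 (16-bit unsigned)

27764


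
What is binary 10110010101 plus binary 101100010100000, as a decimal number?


10110010101 + 101100010100000 = 101111000110101 = 24117

24117


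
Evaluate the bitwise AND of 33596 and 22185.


0b1000001100111100 & 0b101011010101001 = 0b1000101000 = 552

552


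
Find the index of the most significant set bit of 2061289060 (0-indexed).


0b1111010110111001100011001100100. Highest set bit at position 30

30


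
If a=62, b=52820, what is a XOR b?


62 ^ 52820 = 52842

52842


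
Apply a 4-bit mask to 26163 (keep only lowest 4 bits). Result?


26163 & 15 = 3

3


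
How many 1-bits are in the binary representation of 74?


0b1001010 has 3 set bits

3


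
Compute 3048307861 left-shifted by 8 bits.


0b10110101101100010111110010010101 << 8 = 0b1011010110110001011111001001010100000000 = 780366812416

780366812416


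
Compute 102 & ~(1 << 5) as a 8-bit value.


102 & ~(1 << 5) = 70

70


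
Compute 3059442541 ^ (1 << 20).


3059442541 ^ (1 << 20) = 3059442541 ^ 1048576 = 3058393965

3058393965


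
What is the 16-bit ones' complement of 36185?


36185 ^ 65535 = 29350

29350


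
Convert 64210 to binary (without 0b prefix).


64210 = 1111101011010010 in binary

1111101011010010


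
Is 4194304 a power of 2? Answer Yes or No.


0b10000000000000000000000. Only one bit set => Yes

Yes


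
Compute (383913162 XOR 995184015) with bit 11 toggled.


Step 1: 383913162 ^ 995184015 = 766722373
Step 2: 766722373 ^ (1 << 11) = 766722373 ^ 2048 = 766724421

766724421


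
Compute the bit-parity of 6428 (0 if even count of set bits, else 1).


0b1100100011100 has 6 ones => parity 0

0


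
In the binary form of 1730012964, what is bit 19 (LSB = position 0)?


0b1100111000111011110011100100100, position 19 = 1

1


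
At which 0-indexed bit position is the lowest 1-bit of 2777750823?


0b10100101100100010001110100100111. Lowest set bit at position 0

0


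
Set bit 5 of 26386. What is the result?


26386 | (1 << 5) = 26386 | 32 = 26418

26418


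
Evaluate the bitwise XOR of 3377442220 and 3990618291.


0b11001001010011111010110110101100 ^ 0b11101101110111000000000010110011 = 0b100100100100111010110100011111 = 613657887

613657887


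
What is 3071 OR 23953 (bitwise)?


0b101111111111 | 0b101110110010001 = 0b101111111111111 = 24575

24575


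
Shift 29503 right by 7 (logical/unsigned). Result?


0b111001100111111 >> 7 = 0b11100110 = 230

230


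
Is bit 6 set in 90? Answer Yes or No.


0b1011010, bit 6 = 1. Yes

Yes


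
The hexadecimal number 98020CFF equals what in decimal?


98020CFF hex = 2550271231 decimal

2550271231


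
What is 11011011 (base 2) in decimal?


11011011 in decimal = 219

219


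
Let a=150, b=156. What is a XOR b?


150 ^ 156 = 10

10


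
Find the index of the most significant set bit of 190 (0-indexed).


0b10111110. Highest set bit at position 7

7


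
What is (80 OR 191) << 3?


Step 1: 80 | 191 = 255
Step 2: 255 << 3 = 2040

2040


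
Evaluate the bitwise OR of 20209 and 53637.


0b100111011110001 | 0b1101000110000101 = 0b1101111111110101 = 57333

57333


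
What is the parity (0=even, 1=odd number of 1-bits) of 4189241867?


0b11111001101100101100001000001011 has 16 ones => parity 0

0


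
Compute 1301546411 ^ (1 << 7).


1301546411 ^ (1 << 7) = 1301546411 ^ 128 = 1301546283

1301546283


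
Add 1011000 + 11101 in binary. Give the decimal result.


1011000 + 11101 = 1110101 = 117

117


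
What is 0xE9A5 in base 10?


E9A5 hex = 59813 decimal

59813


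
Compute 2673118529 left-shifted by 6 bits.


0b10011111010101001000110101000001 << 6 = 0b10011111010101001000110101000001000000 = 171079585856

171079585856


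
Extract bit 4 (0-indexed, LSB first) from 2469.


0b100110100101, position 4 = 0

0


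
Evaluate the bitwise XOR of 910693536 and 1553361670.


0b110110010010000001010010100000 ^ 0b1011100100101100110101100000110 = 0b1101010110111100111111110100110 = 1792966566

1792966566


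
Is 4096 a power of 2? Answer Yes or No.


0b1000000000000. Only one bit set => Yes

Yes


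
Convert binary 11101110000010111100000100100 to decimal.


11101110000010111100000100100 in decimal = 499218468

499218468


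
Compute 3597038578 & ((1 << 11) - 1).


3597038578 & 2047 = 1010

1010


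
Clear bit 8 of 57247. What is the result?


57247 & ~(1 << 8) = 56991

56991


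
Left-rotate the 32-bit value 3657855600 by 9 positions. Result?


Rotate 0b11011010000001100111001001110000 left by 9 (32-bit) = 0b1100111001001110000110110100 = 216326580

216326580


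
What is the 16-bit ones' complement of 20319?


20319 ^ 65535 = 45216

45216


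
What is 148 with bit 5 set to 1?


148 | (1 << 5) = 148 | 32 = 180

180


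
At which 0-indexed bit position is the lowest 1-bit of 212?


0b11010100. Lowest set bit at position 2

2


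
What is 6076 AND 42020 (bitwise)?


0b1011110111100 & 0b1010010000100100 = 0b10000100100 = 1060

1060


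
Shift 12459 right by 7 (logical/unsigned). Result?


0b11000010101011 >> 7 = 0b1100001 = 97

97


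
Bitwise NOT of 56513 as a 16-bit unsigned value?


~0b1101110011000001 = 0b10001100111110 = 9022 (16-bit unsigned)

9022


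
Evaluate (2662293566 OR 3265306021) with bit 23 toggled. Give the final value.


Step 1: 2662293566 | 3265306021 = 3736075711
Step 2: 3736075711 ^ (1 << 23) = 3736075711 ^ 8388608 = 3727687103

3727687103


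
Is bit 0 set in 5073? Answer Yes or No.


0b1001111010001, bit 0 = 1. Yes

Yes


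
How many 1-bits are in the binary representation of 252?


0b11111100 has 6 set bits

6


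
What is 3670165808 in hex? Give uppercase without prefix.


3670165808 = DAC24930 hex

DAC24930


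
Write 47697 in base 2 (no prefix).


47697 = 1011101001010001 in binary

1011101001010001


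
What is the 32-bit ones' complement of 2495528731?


2495528731 ^ 4294967295 = 1799438564

1799438564


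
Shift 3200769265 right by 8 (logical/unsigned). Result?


0b10111110110001111101110011110001 >> 8 = 0b101111101100011111011100 = 12503004

12503004


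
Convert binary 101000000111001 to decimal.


101000000111001 in decimal = 20537

20537


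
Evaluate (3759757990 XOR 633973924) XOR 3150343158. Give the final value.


Step 1: 3759757990 ^ 633973924 = 3318806018
Step 2: 3318806018 ^ 3150343158 = 2115411444

2115411444


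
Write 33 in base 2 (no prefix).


33 = 100001 in binary

100001


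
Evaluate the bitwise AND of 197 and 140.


0b11000101 & 0b10001100 = 0b10000100 = 132

132


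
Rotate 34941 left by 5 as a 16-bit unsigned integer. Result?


Rotate 0b1000100001111101 left by 5 (16-bit) = 0b111110110001 = 4017

4017


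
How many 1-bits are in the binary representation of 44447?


0b1010110110011111 has 11 set bits

11


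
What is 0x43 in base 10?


43 hex = 67 decimal

67


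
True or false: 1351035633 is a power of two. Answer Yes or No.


0b1010000100001110010101011110001. Multiple bits set => No

No


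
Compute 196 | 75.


0b11000100 | 0b1001011 = 0b11001111 = 207

207


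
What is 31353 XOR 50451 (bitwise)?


0b111101001111001 ^ 0b1100010100010011 = 0b1011111101101010 = 49002

49002


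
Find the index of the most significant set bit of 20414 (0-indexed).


0b100111110111110. Highest set bit at position 14

14


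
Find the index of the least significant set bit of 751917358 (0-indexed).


0b101100110100010101100100101110. Lowest set bit at position 1

1


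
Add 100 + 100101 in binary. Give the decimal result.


100 + 100101 = 101001 = 41

41


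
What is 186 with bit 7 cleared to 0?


186 & ~(1 << 7) = 58

58


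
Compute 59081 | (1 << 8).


59081 | (1 << 8) = 59081 | 256 = 59337

59337


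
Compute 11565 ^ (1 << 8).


11565 ^ (1 << 8) = 11565 ^ 256 = 11309

11309


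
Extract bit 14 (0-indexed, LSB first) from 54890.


0b1101011001101010, position 14 = 1

1


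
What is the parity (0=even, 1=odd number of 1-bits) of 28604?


0b110111110111100 has 11 ones => parity 1

1


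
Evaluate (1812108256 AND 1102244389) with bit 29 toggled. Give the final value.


Step 1: 1812108256 & 1102244389 = 1073906208
Step 2: 1073906208 ^ (1 << 29) = 1073906208 ^ 536870912 = 1610777120

1610777120


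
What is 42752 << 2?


0b1010011100000000 << 2 = 0b101001110000000000 = 171008

171008


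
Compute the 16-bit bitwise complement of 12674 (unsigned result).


~0b11000110000010 = 0b1100111001111101 = 52861 (16-bit unsigned)

52861


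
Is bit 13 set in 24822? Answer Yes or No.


0b110000011110110, bit 13 = 1. Yes

Yes


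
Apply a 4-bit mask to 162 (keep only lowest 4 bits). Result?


162 & 15 = 2

2


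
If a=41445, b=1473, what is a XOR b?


41445 ^ 1473 = 42020

42020


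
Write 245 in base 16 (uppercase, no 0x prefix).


245 = F5 hex

F5


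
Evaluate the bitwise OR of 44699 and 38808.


0b1010111010011011 | 0b1001011110011000 = 0b1011111110011011 = 49051

49051


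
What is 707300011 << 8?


0b101010001010001000101010101011 << 8 = 0b10101000101000100010101010101100000000 = 181068802816

181068802816


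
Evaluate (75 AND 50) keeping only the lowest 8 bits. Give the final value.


Step 1: 75 & 50 = 2
Step 2: 2 & 255 = 2

2


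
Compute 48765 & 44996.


0b1011111001111101 & 0b1010111111000100 = 0b1010111001000100 = 44612

44612


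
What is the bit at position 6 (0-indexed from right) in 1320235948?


0b1001110101100010011001110101100, position 6 = 0

0


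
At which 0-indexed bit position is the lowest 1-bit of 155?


0b10011011. Lowest set bit at position 0

0


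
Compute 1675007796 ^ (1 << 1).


1675007796 ^ (1 << 1) = 1675007796 ^ 2 = 1675007798

1675007798


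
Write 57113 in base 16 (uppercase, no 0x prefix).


57113 = DF19 hex

DF19


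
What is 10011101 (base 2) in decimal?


10011101 in decimal = 157

157


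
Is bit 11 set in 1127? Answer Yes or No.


0b10001100111, bit 11 = 0. No

No


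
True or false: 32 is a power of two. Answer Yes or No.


0b100000. Only one bit set => Yes

Yes


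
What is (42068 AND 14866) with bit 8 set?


Step 1: 42068 & 14866 = 8208
Step 2: 8208 | (1 << 8) = 8208 | 256 = 8464

8464


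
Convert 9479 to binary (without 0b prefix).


9479 = 10010100000111 in binary

10010100000111


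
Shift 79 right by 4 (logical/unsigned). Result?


0b1001111 >> 4 = 0b100 = 4

4


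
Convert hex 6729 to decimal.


6729 hex = 26409 decimal

26409


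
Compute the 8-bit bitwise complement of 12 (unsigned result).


~0b1100 = 0b11110011 = 243 (8-bit unsigned)

243


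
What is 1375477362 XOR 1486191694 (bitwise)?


0b1010001111111000001111001110010 ^ 0b1011000100101010111110001001110 = 0b1001011010010110001000111100 = 157901372

157901372


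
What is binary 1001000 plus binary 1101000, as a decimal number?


1001000 + 1101000 = 10110000 = 176

176


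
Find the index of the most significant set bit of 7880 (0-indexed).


0b1111011001000. Highest set bit at position 12

12


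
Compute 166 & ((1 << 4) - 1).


166 & 15 = 6

6


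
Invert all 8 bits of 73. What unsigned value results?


73 ^ 255 = 182

182


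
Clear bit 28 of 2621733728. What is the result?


2621733728 & ~(1 << 28) = 2353298272

2353298272


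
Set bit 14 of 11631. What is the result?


11631 | (1 << 14) = 11631 | 16384 = 28015

28015


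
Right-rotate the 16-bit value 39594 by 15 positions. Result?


Rotate 0b1001101010101010 right by 15 (16-bit) = 0b11010101010101 = 13653

13653


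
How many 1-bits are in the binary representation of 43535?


0b1010101000001111 has 8 set bits

8


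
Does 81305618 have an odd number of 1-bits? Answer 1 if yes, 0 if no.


0b100110110001010000000010010 has 9 ones => parity 1

1


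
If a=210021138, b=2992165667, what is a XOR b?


210021138 ^ 2992165667 = 3202119729

3202119729


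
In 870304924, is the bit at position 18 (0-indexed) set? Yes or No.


0b110011110111111100110010011100, bit 18 = 1. Yes

Yes


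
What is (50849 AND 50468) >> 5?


Step 1: 50849 & 50468 = 50208
Step 2: 50208 >> 5 = 1569

1569


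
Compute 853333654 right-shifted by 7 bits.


0b110010110111001101011010010110 >> 7 = 0b11001011011100110101101 = 6666669

6666669


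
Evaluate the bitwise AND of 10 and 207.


0b1010 & 0b11001111 = 0b1010 = 10

10


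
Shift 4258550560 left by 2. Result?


0b11111101110101000101001100100000 << 2 = 0b1111110111010100010100110010000000 = 17034202240

17034202240


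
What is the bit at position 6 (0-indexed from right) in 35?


0b100011, position 6 = 0

0


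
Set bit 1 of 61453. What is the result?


61453 | (1 << 1) = 61453 | 2 = 61455

61455


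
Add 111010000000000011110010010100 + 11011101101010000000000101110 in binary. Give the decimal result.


111010000000000011110010010100 + 11011101101010000000000101110 = 1010101101101010011110011000010 = 1437940930

1437940930


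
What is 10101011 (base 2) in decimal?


10101011 in decimal = 171

171


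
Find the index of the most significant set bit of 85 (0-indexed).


0b1010101. Highest set bit at position 6

6


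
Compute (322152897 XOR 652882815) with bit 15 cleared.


Step 1: 322152897 ^ 652882815 = 903453374
Step 2: 903453374 & ~(1 << 15) = 903420606

903420606


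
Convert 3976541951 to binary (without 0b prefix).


3976541951 = 11101101000001010011011011111111 in binary

11101101000001010011011011111111


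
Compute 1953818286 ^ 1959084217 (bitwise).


0b1110100011101001110011010101110 ^ 0b1110100110001010100000010111001 = 0b101100011010011000010111 = 11642391

11642391


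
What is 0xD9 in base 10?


D9 hex = 217 decimal

217


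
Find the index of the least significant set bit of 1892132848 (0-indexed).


0b1110000110001111010011111110000. Lowest set bit at position 4

4


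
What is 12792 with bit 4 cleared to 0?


12792 & ~(1 << 4) = 12776

12776


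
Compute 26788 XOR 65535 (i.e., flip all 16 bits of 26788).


26788 ^ 65535 = 38747

38747


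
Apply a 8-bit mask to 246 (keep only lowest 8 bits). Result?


246 & 255 = 246

246


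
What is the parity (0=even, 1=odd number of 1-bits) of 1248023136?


0b1001010011000110101001001100000 has 12 ones => parity 0

0


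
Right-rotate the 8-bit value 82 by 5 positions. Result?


Rotate 0b1010010 right by 5 (8-bit) = 0b10010010 = 146

146


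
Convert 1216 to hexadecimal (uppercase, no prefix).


1216 = 4C0 hex

4C0


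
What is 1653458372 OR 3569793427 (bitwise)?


0b1100010100011011100010111000100 | 0b11010100110001101011100110010011 = 0b11110110110011111111110111010111 = 4140826071

4140826071


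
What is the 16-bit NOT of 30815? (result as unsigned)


~0b111100001011111 = 0b1000011110100000 = 34720 (16-bit unsigned)

34720


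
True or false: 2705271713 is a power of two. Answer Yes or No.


0b10100001001111110010101110100001. Multiple bits set => No

No


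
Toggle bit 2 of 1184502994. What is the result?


1184502994 ^ (1 << 2) = 1184502994 ^ 4 = 1184502998

1184502998


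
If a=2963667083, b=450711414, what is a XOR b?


2963667083 ^ 450711414 = 2860038141

2860038141


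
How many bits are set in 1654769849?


0b1100010101000011100100010111001 has 14 set bits

14


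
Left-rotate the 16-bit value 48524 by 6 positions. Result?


Rotate 0b1011110110001100 left by 6 (16-bit) = 0b110001100101111 = 25391

25391


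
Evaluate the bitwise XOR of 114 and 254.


0b1110010 ^ 0b11111110 = 0b10001100 = 140

140


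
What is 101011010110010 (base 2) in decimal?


101011010110010 in decimal = 22194

22194


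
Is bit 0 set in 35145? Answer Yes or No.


0b1000100101001001, bit 0 = 1. Yes

Yes


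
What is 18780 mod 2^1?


18780 & 1 = 0

0


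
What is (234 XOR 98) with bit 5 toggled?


Step 1: 234 ^ 98 = 136
Step 2: 136 ^ (1 << 5) = 136 ^ 32 = 168

168


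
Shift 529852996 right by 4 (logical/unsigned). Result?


0b11111100101001110101001000100 >> 4 = 0b1111110010100111010100100 = 33115812

33115812


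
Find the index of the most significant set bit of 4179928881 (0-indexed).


0b11111001001001001010011100110001. Highest set bit at position 31

31


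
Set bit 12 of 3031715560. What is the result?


3031715560 | (1 << 12) = 3031715560 | 4096 = 3031719656

3031719656


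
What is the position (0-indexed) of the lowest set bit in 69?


0b1000101. Lowest set bit at position 0

0


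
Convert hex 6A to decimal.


6A hex = 106 decimal

106


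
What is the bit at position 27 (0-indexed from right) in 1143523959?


0b1000100001010001100101001110111, position 27 = 0

0


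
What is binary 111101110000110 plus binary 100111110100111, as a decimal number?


111101110000110 + 100111110100111 = 1100101100101101 = 52013

52013


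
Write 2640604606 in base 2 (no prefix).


2640604606 = 10011101011001000110110110111110 in binary

10011101011001000110110110111110


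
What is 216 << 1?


0b11011000 << 1 = 0b110110000 = 432

432


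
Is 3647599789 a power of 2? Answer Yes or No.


0b11011001011010011111010010101101. Multiple bits set => No

No


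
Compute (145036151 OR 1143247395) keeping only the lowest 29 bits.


Step 1: 145036151 | 1143247395 = 1285919607
Step 2: 1285919607 & 536870911 = 212177783

212177783


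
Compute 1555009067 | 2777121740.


0b1011100101011111000111000101011 | 0b10100101100001111000001111001100 = 0b11111101101011111000111111101111 = 4256141295

4256141295


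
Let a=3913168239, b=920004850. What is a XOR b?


3913168239 ^ 920004850 = 3756531101

3756531101


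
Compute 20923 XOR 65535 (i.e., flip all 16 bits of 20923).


20923 ^ 65535 = 44612

44612


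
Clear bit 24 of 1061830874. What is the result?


1061830874 & ~(1 << 24) = 1045053658

1045053658


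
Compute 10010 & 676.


0b10011100011010 & 0b1010100100 = 0b1000000000 = 512

512


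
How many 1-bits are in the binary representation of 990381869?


0b111011000010000000011100101101 has 13 set bits

13


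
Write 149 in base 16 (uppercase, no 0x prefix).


149 = 95 hex

95


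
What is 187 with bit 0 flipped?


187 ^ (1 << 0) = 187 ^ 1 = 186

186


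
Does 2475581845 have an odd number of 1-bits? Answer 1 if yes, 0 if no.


0b10010011100011100110000110010101 has 15 ones => parity 1

1


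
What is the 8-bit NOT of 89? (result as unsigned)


~0b1011001 = 0b10100110 = 166 (8-bit unsigned)

166


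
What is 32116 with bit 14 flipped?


32116 ^ (1 << 14) = 32116 ^ 16384 = 15732

15732


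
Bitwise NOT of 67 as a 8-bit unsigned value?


~0b1000011 = 0b10111100 = 188 (8-bit unsigned)

188


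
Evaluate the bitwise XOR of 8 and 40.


0b1000 ^ 0b101000 = 0b100000 = 32

32


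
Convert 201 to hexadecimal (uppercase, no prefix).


201 = C9 hex

C9


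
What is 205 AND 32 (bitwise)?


0b11001101 & 0b100000 = 0b0 = 0

0


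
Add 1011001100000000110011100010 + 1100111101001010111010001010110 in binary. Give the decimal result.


1011001100000000110011100010 + 1100111101001010111010001010110 = 1110010110101011000000100111000 = 1926594872

1926594872


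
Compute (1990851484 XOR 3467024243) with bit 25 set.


Step 1: 1990851484 ^ 3467024243 = 3088018671
Step 2: 3088018671 | (1 << 25) = 3088018671 | 33554432 = 3121573103

3121573103


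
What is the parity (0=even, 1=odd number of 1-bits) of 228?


0b11100100 has 4 ones => parity 0

0


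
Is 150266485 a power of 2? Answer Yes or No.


0b1000111101001110001001110101. Multiple bits set => No

No


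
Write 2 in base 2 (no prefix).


2 = 10 in binary

10


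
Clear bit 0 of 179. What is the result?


179 & ~(1 << 0) = 178

178


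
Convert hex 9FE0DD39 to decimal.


9FE0DD39 hex = 2682314041 decimal

2682314041


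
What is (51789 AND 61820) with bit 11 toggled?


Step 1: 51789 & 61820 = 49228
Step 2: 49228 ^ (1 << 11) = 49228 ^ 2048 = 51276

51276


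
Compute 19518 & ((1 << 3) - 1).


19518 & 7 = 6

6


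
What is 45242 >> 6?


0b1011000010111010 >> 6 = 0b1011000010 = 706

706


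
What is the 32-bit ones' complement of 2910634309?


2910634309 ^ 4294967295 = 1384332986

1384332986


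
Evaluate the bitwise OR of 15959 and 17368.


0b11111001010111 | 0b100001111011000 = 0b111111111011111 = 32735

32735


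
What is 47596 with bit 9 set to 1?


47596 | (1 << 9) = 47596 | 512 = 48108

48108


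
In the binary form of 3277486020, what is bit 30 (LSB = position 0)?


0b11000011010110100111011111000100, position 30 = 1

1


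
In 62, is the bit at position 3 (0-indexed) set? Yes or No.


0b111110, bit 3 = 1. Yes

Yes


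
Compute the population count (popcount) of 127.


0b1111111 has 7 set bits

7


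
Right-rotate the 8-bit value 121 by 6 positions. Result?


Rotate 0b1111001 right by 6 (8-bit) = 0b11100101 = 229

229


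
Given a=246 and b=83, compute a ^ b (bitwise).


246 ^ 83 = 165

165


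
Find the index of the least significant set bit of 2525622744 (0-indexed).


0b10010110100010011111000111011000. Lowest set bit at position 3

3


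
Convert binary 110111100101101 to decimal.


110111100101101 in decimal = 28461

28461


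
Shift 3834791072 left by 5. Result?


0b11100100100100100100010010100000 << 5 = 0b1110010010010010010001001010000000000 = 122713314304

122713314304


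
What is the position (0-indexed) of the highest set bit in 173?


0b10101101. Highest set bit at position 7

7


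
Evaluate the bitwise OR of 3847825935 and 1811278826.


0b11100101010110010010101000001111 | 0b1101011111101011110101111101010 = 0b11101111111111011110101111101111 = 4026395631

4026395631


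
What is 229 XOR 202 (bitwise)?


0b11100101 ^ 0b11001010 = 0b101111 = 47

47


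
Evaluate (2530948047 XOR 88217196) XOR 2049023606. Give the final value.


Step 1: 2530948047 ^ 88217196 = 2476287395
Step 2: 2476287395 ^ 2049023606 = 3921198037

3921198037


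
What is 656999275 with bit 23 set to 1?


656999275 | (1 << 23) = 656999275 | 8388608 = 665387883

665387883


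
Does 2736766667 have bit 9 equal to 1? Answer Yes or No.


0b10100011000111111011111011001011, bit 9 = 1. Yes

Yes


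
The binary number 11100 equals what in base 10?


11100 in decimal = 28

28


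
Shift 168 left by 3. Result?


0b10101000 << 3 = 0b10101000000 = 1344

1344


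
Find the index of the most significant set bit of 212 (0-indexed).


0b11010100. Highest set bit at position 7

7


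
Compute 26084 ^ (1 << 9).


26084 ^ (1 << 9) = 26084 ^ 512 = 26596

26596


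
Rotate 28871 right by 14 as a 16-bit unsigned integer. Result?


Rotate 0b111000011000111 right by 14 (16-bit) = 0b1100001100011101 = 49949

49949


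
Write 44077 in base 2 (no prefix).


44077 = 1010110000101101 in binary

1010110000101101


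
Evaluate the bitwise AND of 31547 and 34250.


0b111101100111011 & 0b1000010111001010 = 0b100001010 = 266

266


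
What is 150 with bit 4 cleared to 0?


150 & ~(1 << 4) = 134

134


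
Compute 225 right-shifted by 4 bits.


0b11100001 >> 4 = 0b1110 = 14

14


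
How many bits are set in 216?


0b11011000 has 4 set bits

4


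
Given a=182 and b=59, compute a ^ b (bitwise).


182 ^ 59 = 141

141


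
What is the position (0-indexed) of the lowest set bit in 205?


0b11001101. Lowest set bit at position 0

0


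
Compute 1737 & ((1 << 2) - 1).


1737 & 3 = 1

1


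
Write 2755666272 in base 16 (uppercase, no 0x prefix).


2755666272 = A4402160 hex

A4402160


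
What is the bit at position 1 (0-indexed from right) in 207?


0b11001111, position 1 = 1

1
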